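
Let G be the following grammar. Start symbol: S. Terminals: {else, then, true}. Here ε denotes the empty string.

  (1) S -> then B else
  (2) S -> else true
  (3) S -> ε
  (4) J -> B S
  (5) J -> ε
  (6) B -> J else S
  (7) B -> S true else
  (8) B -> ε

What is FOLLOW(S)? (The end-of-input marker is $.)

FIRST(S) = {ε, else, then}
FIRST(J) = {ε, else, then, true}  (via B S)
FIRST(B) = {ε, else, then, true}  (via J else S, S true else)
FOLLOW(S) includes $ since S is the start symbol.
FOLLOW(J): in B->J else S, J is followed by else S with FIRST {else}. Thus FOLLOW(J) = {else}.
FOLLOW(B): in S->then B else, B is followed by else with FIRST {else}; in J->B S, B is followed by S with FIRST {ε, else, then}; in J->B S, the suffix after B is nullable, so FOLLOW(B) ⊇ FOLLOW(J) = {else}. Thus FOLLOW(B) = {else, then}.
FOLLOW(S): in J->B S, the suffix after S is empty, so FOLLOW(S) ⊇ FOLLOW(J) = {else}; in B->J else S, the suffix after S is empty, so FOLLOW(S) ⊇ FOLLOW(B) = {else, then}; in B->S true else, S is followed by true else with FIRST {true}. Thus FOLLOW(S) = {$, else, then, true}.

{$, else, then, true}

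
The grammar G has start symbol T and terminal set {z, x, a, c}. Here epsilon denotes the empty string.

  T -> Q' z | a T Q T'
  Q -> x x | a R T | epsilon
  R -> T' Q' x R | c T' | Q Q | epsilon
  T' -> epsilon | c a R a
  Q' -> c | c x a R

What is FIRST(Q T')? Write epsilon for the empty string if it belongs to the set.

{epsilon, a, c, x}

FIRST(Q) = {epsilon, a, x}
FIRST(T') = {epsilon, c}
FIRST(Q') = {c}
FIRST(T) = {a, c}  (via Q' z)
FIRST(R) = {epsilon, a, c, x}  (via T' Q' x R, Q Q)
FIRST(Q T'): take FIRST of each symbol in turn, carrying on past any symbol whose FIRST contains epsilon; result {epsilon, a, c, x}.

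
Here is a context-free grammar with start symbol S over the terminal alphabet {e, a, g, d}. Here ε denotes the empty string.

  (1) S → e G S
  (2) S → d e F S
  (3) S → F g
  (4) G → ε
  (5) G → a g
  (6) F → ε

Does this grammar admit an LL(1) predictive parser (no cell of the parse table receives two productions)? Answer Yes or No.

Yes

FIRST(S) = {d, e, g}
FIRST(G) = {ε, a}
FIRST(F) = {ε}
FOLLOW(S) = {$}
FOLLOW(G) = {d, e, g}
FOLLOW(F) = {d, e, g}
Each cell of M receives at most one production.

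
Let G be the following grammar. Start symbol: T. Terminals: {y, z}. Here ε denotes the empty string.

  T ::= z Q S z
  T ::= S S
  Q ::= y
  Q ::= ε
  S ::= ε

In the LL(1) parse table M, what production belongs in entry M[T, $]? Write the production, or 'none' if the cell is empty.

FIRST(Q): from Q::=y we get {y}; from Q::=ε we get {ε}. So FIRST(Q) = {ε, y}.
FIRST(S): from S::=ε we get {ε}. So FIRST(S) = {ε}.
FIRST(T): from T::=z Q S z we get {z}; from T::=S S we get {ε}. So FIRST(T) = {ε, z}.
FOLLOW(T) includes $ since T is the start symbol.
FOLLOW(T): T appears on no right-hand side. Thus FOLLOW(T) = {$}.
For T ::= z Q S z: FIRST(z Q S z) = {z}, so it goes in M[T, t] for t ∈ {z}.
For T ::= S S: FIRST(S S) = {ε}, so it goes in M[T, t] for t ∈ {}; since ε ∈ FIRST, also for every t ∈ FOLLOW(T) = {$}.

T ::= S S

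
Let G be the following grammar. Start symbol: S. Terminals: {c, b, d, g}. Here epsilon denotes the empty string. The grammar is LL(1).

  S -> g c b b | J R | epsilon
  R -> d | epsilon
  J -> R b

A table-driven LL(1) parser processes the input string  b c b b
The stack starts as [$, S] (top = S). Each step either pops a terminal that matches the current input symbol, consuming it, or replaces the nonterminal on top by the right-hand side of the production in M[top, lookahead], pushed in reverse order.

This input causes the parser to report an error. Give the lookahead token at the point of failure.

step 1: stack=$ S  input=b c b b $  — expand S -> J R
step 2: stack=$ R J  input=b c b b $  — expand J -> R b
step 3: stack=$ R b R  input=b c b b $  — expand R -> epsilon
step 4: stack=$ R b  input=b c b b $  — match b
step 5: stack=$ R  input=c b b $  — error: M[R, c] is empty

c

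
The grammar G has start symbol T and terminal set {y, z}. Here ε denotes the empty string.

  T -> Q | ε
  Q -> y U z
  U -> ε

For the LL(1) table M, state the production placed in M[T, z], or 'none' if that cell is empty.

none

FIRST(Q): from Q->y U z we get {y}. So FIRST(Q) = {y}.
FIRST(U): from U->ε we get {ε}. So FIRST(U) = {ε}.
FIRST(T): from T->Q we get {y}; from T->ε we get {ε}. So FIRST(T) = {ε, y}.
FOLLOW(T) includes $ since T is the start symbol.
FOLLOW(T): T appears on no right-hand side. Thus FOLLOW(T) = {$}.
For T -> Q: FIRST(Q) = {y}, so it goes in M[T, t] for t ∈ {y}.
For T -> ε: FIRST(ε) = {ε}, so it goes in M[T, t] for t ∈ {}; since ε ∈ FIRST, also for every t ∈ FOLLOW(T) = {$}.
None of these place a production in M[T, z].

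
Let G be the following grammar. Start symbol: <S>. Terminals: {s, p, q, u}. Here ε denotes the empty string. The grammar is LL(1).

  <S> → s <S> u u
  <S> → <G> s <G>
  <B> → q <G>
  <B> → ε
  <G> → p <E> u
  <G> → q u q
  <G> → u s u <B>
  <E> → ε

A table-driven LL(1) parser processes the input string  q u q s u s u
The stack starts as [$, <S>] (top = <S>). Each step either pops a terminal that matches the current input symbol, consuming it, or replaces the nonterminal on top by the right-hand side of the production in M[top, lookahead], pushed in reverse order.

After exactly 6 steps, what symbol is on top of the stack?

<G>

step 1: stack=$ <S>  input=q u q s u s u $  — expand <S> → <G> s <G>
step 2: stack=$ <G> s <G>  input=q u q s u s u $  — expand <G> → q u q
step 3: stack=$ <G> s q u q  input=q u q s u s u $  — match q
step 4: stack=$ <G> s q u  input=u q s u s u $  — match u
step 5: stack=$ <G> s q  input=q s u s u $  — match q
step 6: stack=$ <G> s  input=s u s u $  — match s
Stack after step 6: $ <G> (top = <G>).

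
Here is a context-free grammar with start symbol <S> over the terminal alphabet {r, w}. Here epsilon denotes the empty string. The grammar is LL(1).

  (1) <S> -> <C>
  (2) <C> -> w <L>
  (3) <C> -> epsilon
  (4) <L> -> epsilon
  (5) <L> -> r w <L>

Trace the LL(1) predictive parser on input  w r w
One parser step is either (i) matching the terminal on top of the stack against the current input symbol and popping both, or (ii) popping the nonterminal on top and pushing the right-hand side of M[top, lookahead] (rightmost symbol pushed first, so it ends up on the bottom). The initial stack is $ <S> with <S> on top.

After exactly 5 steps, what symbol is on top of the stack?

w

     Stack      Input    Action
  1  $ <S>      w r w $  expand <S> -> <C>
  2  $ <C>      w r w $  expand <C> -> w <L>
  3  $ <L> w    w r w $  match w
  4  $ <L>      r w $    expand <L> -> r w <L>
  5  $ <L> w r  r w $    match r
Stack after step 5: $ <L> w (top = w).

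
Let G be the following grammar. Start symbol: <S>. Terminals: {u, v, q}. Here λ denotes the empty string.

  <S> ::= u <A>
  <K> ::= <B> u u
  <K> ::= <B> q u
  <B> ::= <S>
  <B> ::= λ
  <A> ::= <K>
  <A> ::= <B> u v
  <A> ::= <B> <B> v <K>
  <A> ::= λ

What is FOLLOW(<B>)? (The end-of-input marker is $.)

FIRST(<S>): from <S>::=u <A> we get {u}. So FIRST(<S>) = {u}.
FIRST(<B>): from <B>::=<S> we get {u}; from <B>::=λ we get {λ}. So FIRST(<B>) = {λ, u}.
FIRST(<K>): from <K>::=<B> u u we get {u}; from <K>::=<B> q u we get {q, u}. So FIRST(<K>) = {q, u}.
FIRST(<A>): from <A>::=<K> we get {q, u}; from <A>::=<B> u v we get {u}; from <A>::=<B> <B> v <K> we get {u, v}; from <A>::=λ we get {λ}. So FIRST(<A>) = {λ, q, u, v}.
FOLLOW(<S>) includes $ since <S> is the start symbol.
FOLLOW(<B>): in <K>::=<B> u u, <B> is followed by u u with FIRST {u}; in <K>::=<B> q u, <B> is followed by q u with FIRST {q}; in <A>::=<B> u v, <B> is followed by u v with FIRST {u}; in <A>::=<B> <B> v <K> (occurrence 1), <B> is followed by <B> v <K> with FIRST {u, v}; in <A>::=<B> <B> v <K> (occurrence 2), <B> is followed by v <K> with FIRST {v}. Thus FOLLOW(<B>) = {q, u, v}.
FOLLOW(<S>): in <B>::=<S>, the suffix after <S> is empty, so FOLLOW(<S>) ⊇ FOLLOW(<B>) = {q, u, v}. Thus FOLLOW(<S>) = {$, q, u, v}.
FOLLOW(<A>): in <S>::=u <A>, the suffix after <A> is empty, so FOLLOW(<A>) ⊇ FOLLOW(<S>) = {$, q, u, v}. Thus FOLLOW(<A>) = {$, q, u, v}.
FOLLOW(<K>): in <A>::=<K>, the suffix after <K> is empty, so FOLLOW(<K>) ⊇ FOLLOW(<A>) = {$, q, u, v}; in <A>::=<B> <B> v <K>, the suffix after <K> is empty, so FOLLOW(<K>) ⊇ FOLLOW(<A>) = {$, q, u, v}. Thus FOLLOW(<K>) = {$, q, u, v}.

{q, u, v}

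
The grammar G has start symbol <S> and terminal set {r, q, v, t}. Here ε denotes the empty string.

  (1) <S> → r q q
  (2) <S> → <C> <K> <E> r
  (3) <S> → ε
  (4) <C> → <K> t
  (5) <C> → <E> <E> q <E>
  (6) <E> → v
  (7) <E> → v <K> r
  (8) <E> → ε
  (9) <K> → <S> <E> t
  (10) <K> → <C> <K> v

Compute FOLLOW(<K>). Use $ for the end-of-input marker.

{r, t, v}

FIRST(<E>): from <E>→v we get {v}; from <E>→v <K> r we get {v}; from <E>→ε we get {ε}. So FIRST(<E>) = {ε, v}.
FIRST(<S>): from <S>→r q q we get {r}; from <S>→<C> <K> <E> r we get {q, r, t, v}; from <S>→ε we get {ε}. So FIRST(<S>) = {ε, q, r, t, v}.
FIRST(<C>): from <C>→<K> t we get {q, r, t, v}; from <C>→<E> <E> q <E> we get {q, v}. So FIRST(<C>) = {q, r, t, v}.
FIRST(<K>): from <K>→<S> <E> t we get {q, r, t, v}; from <K>→<C> <K> v we get {q, r, t, v}. So FIRST(<K>) = {q, r, t, v}.
FOLLOW(<S>) includes $ since <S> is the start symbol.
FOLLOW(<S>): in <K>→<S> <E> t, <S> is followed by <E> t with FIRST {t, v}. Thus FOLLOW(<S>) = {$, t, v}.
FOLLOW(<C>): in <S>→<C> <K> <E> r, <C> is followed by <K> <E> r with FIRST {q, r, t, v}; in <K>→<C> <K> v, <C> is followed by <K> v with FIRST {q, r, t, v}. Thus FOLLOW(<C>) = {q, r, t, v}.
FOLLOW(<E>): in <S>→<C> <K> <E> r, <E> is followed by r with FIRST {r}; in <C>→<E> <E> q <E> (occurrence 1), <E> is followed by <E> q <E> with FIRST {q, v}; in <C>→<E> <E> q <E> (occurrence 2), <E> is followed by q <E> with FIRST {q}; in <C>→<E> <E> q <E> (occurrence 3), the suffix after <E> is empty, so FOLLOW(<E>) ⊇ FOLLOW(<C>) = {q, r, t, v}; in <K>→<S> <E> t, <E> is followed by t with FIRST {t}. Thus FOLLOW(<E>) = {q, r, t, v}.
FOLLOW(<K>): in <S>→<C> <K> <E> r, <K> is followed by <E> r with FIRST {r, v}; in <C>→<K> t, <K> is followed by t with FIRST {t}; in <E>→v <K> r, <K> is followed by r with FIRST {r}; in <K>→<C> <K> v, <K> is followed by v with FIRST {v}. Thus FOLLOW(<K>) = {r, t, v}.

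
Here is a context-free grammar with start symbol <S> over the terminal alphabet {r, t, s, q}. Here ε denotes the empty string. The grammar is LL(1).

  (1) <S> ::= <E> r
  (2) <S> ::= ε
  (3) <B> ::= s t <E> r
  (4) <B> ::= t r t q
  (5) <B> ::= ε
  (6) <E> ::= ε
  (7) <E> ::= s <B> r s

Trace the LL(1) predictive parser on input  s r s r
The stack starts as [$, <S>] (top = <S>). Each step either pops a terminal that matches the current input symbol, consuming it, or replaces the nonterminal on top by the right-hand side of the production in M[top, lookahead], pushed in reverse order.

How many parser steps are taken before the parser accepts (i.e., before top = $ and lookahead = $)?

step 1: stack=$ <S>  input=s r s r $  — expand <S> ::= <E> r
step 2: stack=$ r <E>  input=s r s r $  — expand <E> ::= s <B> r s
step 3: stack=$ r s r <B> s  input=s r s r $  — match s
step 4: stack=$ r s r <B>  input=r s r $  — expand <B> ::= ε
step 5: stack=$ r s r  input=r s r $  — match r
step 6: stack=$ r s  input=s r $  — match s
step 7: stack=$ r  input=r $  — match r
Accept reached after 7 steps.

7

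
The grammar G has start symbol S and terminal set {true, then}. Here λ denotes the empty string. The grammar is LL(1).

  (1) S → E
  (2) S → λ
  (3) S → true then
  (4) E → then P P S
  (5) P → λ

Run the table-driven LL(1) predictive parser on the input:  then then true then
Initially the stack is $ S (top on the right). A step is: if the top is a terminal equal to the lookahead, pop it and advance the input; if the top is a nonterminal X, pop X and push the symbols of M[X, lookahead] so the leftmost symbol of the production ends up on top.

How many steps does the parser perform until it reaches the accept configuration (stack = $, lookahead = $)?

step 1: stack=$ S  input=then then true then $  — expand S → E
step 2: stack=$ E  input=then then true then $  — expand E → then P P S
step 3: stack=$ S P P then  input=then then true then $  — match then
step 4: stack=$ S P P  input=then true then $  — expand P → λ
step 5: stack=$ S P  input=then true then $  — expand P → λ
step 6: stack=$ S  input=then true then $  — expand S → E
step 7: stack=$ E  input=then true then $  — expand E → then P P S
step 8: stack=$ S P P then  input=then true then $  — match then
step 9: stack=$ S P P  input=true then $  — expand P → λ
step 10: stack=$ S P  input=true then $  — expand P → λ
step 11: stack=$ S  input=true then $  — expand S → true then
step 12: stack=$ then true  input=true then $  — match true
step 13: stack=$ then  input=then $  — match then
Accept reached after 13 steps.

13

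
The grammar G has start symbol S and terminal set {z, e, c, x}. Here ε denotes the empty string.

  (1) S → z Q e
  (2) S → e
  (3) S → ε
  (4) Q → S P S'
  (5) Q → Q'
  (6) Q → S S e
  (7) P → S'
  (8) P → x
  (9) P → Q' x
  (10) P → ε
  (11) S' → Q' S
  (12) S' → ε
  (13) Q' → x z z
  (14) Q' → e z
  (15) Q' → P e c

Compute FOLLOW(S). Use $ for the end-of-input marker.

{$, e, x, z}

FIRST(S) = {ε, e, z}
FIRST(Q) = {ε, e, x, z}  (via S P S', Q', S S e)
FIRST(P) = {ε, e, x}  (via S', Q' x)
FIRST(Q') = {e, x}  (via P e c)
FIRST(S') = {ε, e, x}  (via Q' S)
FOLLOW(S) includes $ since S is the start symbol.
FOLLOW(Q): in S→z Q e, Q is followed by e with FIRST {e}. Thus FOLLOW(Q) = {e}.
FOLLOW(P): in Q→S P S', P is followed by S' with FIRST {ε, e, x}; in Q→S P S', the suffix after P is nullable, so FOLLOW(P) ⊇ FOLLOW(Q) = {e}; in Q'→P e c, P is followed by e c with FIRST {e}. Thus FOLLOW(P) = {e, x}.
FOLLOW(S'): in Q→S P S', the suffix after S' is empty, so FOLLOW(S') ⊇ FOLLOW(Q) = {e}; in P→S', the suffix after S' is empty, so FOLLOW(S') ⊇ FOLLOW(P) = {e, x}. Thus FOLLOW(S') = {e, x}.
FOLLOW(S): in Q→S P S', S is followed by P S' with FIRST {ε, e, x}; in Q→S P S', the suffix after S is nullable, so FOLLOW(S) ⊇ FOLLOW(Q) = {e}; in Q→S S e (occurrence 1), S is followed by S e with FIRST {e, z}; in Q→S S e (occurrence 2), S is followed by e with FIRST {e}; in S'→Q' S, the suffix after S is empty, so FOLLOW(S) ⊇ FOLLOW(S') = {e, x}. Thus FOLLOW(S) = {$, e, x, z}.
FOLLOW(Q'): in Q→Q', the suffix after Q' is empty, so FOLLOW(Q') ⊇ FOLLOW(Q) = {e}; in P→Q' x, Q' is followed by x with FIRST {x}; in S'→Q' S, Q' is followed by S with FIRST {ε, e, z}; in S'→Q' S, the suffix after Q' is nullable, so FOLLOW(Q') ⊇ FOLLOW(S') = {e, x}. Thus FOLLOW(Q') = {e, x, z}.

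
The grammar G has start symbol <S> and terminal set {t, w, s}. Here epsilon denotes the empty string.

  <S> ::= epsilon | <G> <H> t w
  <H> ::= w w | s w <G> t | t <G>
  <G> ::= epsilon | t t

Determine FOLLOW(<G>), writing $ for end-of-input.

FIRST(<H>): from <H>::=w w we get {w}; from <H>::=s w <G> t we get {s}; from <H>::=t <G> we get {t}. So FIRST(<H>) = {s, t, w}.
FIRST(<G>): from <G>::=epsilon we get {epsilon}; from <G>::=t t we get {t}. So FIRST(<G>) = {epsilon, t}.
FIRST(<S>): from <S>::=epsilon we get {epsilon}; from <S>::=<G> <H> t w we get {s, t, w}. So FIRST(<S>) = {epsilon, s, t, w}.
FOLLOW(<S>) includes $ since <S> is the start symbol.
FOLLOW(<S>): <S> appears on no right-hand side. Thus FOLLOW(<S>) = {$}.
FOLLOW(<H>): in <S>::=<G> <H> t w, <H> is followed by t w with FIRST {t}. Thus FOLLOW(<H>) = {t}.
FOLLOW(<G>): in <S>::=<G> <H> t w, <G> is followed by <H> t w with FIRST {s, t, w}; in <H>::=s w <G> t, <G> is followed by t with FIRST {t}; in <H>::=t <G>, the suffix after <G> is empty, so FOLLOW(<G>) ⊇ FOLLOW(<H>) = {t}. Thus FOLLOW(<G>) = {s, t, w}.

{s, t, w}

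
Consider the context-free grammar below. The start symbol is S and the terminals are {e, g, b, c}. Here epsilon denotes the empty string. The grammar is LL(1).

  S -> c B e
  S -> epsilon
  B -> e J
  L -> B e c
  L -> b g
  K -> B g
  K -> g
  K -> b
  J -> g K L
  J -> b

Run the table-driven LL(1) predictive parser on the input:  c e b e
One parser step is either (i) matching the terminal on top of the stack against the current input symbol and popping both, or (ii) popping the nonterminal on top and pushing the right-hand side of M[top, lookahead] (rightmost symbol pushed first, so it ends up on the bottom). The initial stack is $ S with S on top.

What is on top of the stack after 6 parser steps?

step 1: stack=$ S  input=c e b e $  — expand S -> c B e
step 2: stack=$ e B c  input=c e b e $  — match c
step 3: stack=$ e B  input=e b e $  — expand B -> e J
step 4: stack=$ e J e  input=e b e $  — match e
step 5: stack=$ e J  input=b e $  — expand J -> b
step 6: stack=$ e b  input=b e $  — match b
Stack after step 6: $ e (top = e).

e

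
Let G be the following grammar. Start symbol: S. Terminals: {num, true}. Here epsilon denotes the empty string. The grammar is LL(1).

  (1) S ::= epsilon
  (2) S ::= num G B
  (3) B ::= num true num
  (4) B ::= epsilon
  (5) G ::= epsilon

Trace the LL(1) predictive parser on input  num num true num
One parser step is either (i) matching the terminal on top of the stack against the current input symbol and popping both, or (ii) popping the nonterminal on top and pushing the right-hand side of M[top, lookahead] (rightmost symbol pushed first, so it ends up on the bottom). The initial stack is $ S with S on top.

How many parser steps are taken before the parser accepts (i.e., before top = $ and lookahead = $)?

     Stack           Input               Action
  1  $ S             num num true num $  expand S ::= num G B
  2  $ B G num       num num true num $  match num
  3  $ B G           num true num $      expand G ::= epsilon
  4  $ B             num true num $      expand B ::= num true num
  5  $ num true num  num true num $      match num
  6  $ num true      true num $          match true
  7  $ num           num $               match num
Accept reached after 7 steps.

7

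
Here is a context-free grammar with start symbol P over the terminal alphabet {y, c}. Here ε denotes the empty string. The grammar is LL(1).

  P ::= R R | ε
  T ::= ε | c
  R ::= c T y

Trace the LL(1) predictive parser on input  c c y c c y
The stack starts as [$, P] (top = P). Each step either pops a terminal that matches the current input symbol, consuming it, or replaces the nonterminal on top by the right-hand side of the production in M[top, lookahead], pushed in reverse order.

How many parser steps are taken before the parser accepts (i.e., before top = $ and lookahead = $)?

      Stack      Input          Action
   1  $ P        c c y c c y $  expand P ::= R R
   2  $ R R      c c y c c y $  expand R ::= c T y
   3  $ R y T c  c c y c c y $  match c
   4  $ R y T    c y c c y $    expand T ::= c
   5  $ R y c    c y c c y $    match c
   6  $ R y      y c c y $      match y
   7  $ R        c c y $        expand R ::= c T y
   8  $ y T c    c c y $        match c
   9  $ y T      c y $          expand T ::= c
  10  $ y c      c y $          match c
  11  $ y        y $            match y
Accept reached after 11 steps.

11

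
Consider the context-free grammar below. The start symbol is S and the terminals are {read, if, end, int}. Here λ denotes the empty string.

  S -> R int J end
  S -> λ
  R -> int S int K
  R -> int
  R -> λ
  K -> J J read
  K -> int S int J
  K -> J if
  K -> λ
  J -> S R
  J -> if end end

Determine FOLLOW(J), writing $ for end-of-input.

{end, if, int, read}

FIRST(R) = {λ, int}
FIRST(S) = {λ, int}  (via R int J end)
FIRST(J) = {λ, if, int}  (via S R)
FIRST(K) = {λ, if, int, read}  (via J J read, J if)
FOLLOW(S) includes $ since S is the start symbol.
FOLLOW(S): in R->int S int K, S is followed by int K with FIRST {int}; in K->int S int J, S is followed by int J with FIRST {int}; in J->S R, S is followed by R with FIRST {λ, int}; in J->S R, the suffix after S is nullable, so FOLLOW(S) ⊇ FOLLOW(J) = {end, if, int, read}. Thus FOLLOW(S) = {$, end, if, int, read}.
FOLLOW(R): in S->R int J end, R is followed by int J end with FIRST {int}; in J->S R, the suffix after R is empty, so FOLLOW(R) ⊇ FOLLOW(J) = {end, if, int, read}. Thus FOLLOW(R) = {end, if, int, read}.
FOLLOW(K): in R->int S int K, the suffix after K is empty, so FOLLOW(K) ⊇ FOLLOW(R) = {end, if, int, read}. Thus FOLLOW(K) = {end, if, int, read}.
FOLLOW(J): in S->R int J end, J is followed by end with FIRST {end}; in K->J J read (occurrence 1), J is followed by J read with FIRST {if, int, read}; in K->J J read (occurrence 2), J is followed by read with FIRST {read}; in K->int S int J, the suffix after J is empty, so FOLLOW(J) ⊇ FOLLOW(K) = {end, if, int, read}; in K->J if, J is followed by if with FIRST {if}. Thus FOLLOW(J) = {end, if, int, read}.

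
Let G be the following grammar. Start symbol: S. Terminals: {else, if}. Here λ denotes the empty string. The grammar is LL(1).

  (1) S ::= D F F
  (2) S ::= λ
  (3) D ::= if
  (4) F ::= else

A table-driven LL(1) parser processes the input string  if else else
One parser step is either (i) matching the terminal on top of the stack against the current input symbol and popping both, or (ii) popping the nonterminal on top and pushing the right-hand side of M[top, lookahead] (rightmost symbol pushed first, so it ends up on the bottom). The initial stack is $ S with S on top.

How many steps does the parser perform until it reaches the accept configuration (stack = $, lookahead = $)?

7

step 1: stack=$ S  input=if else else $  — expand S ::= D F F
step 2: stack=$ F F D  input=if else else $  — expand D ::= if
step 3: stack=$ F F if  input=if else else $  — match if
step 4: stack=$ F F  input=else else $  — expand F ::= else
step 5: stack=$ F else  input=else else $  — match else
step 6: stack=$ F  input=else $  — expand F ::= else
step 7: stack=$ else  input=else $  — match else
Accept reached after 7 steps.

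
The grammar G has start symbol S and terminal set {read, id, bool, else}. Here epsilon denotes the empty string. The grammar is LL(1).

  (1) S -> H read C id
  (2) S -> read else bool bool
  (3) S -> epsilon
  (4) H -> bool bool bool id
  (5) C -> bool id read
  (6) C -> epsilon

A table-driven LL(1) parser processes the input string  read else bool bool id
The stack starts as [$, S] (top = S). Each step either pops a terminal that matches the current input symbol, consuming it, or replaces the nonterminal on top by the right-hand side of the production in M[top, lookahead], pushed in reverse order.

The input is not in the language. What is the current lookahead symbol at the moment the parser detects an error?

     Stack                  Input                     Action
  1  $ S                    read else bool bool id $  expand S -> read else bool bool
  2  $ bool bool else read  read else bool bool id $  match read
  3  $ bool bool else       else bool bool id $       match else
  4  $ bool bool            bool bool id $            match bool
  5  $ bool                 bool id $                 match bool
  6  $                      id $                      error: stack empty but input remains

id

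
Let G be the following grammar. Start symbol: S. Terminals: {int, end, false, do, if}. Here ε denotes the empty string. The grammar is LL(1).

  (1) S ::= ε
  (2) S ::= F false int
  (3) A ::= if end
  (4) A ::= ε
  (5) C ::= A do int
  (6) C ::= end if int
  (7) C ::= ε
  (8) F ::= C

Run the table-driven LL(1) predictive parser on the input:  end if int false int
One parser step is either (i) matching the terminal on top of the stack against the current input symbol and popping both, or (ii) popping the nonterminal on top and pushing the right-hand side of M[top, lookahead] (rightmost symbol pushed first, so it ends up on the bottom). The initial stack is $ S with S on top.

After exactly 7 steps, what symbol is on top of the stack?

step 1: stack=$ S  input=end if int false int $  — expand S ::= F false int
step 2: stack=$ int false F  input=end if int false int $  — expand F ::= C
step 3: stack=$ int false C  input=end if int false int $  — expand C ::= end if int
step 4: stack=$ int false int if end  input=end if int false int $  — match end
step 5: stack=$ int false int if  input=if int false int $  — match if
step 6: stack=$ int false int  input=int false int $  — match int
step 7: stack=$ int false  input=false int $  — match false
Stack after step 7: $ int (top = int).

int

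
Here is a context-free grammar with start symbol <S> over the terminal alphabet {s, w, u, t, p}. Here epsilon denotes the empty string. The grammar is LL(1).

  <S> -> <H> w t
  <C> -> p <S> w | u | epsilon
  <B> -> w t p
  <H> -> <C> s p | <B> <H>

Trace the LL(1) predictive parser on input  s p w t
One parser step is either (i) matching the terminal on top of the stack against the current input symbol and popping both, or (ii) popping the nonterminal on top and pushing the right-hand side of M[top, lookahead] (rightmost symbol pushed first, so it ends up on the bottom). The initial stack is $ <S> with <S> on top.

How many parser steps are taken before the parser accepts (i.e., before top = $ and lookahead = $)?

     Stack          Input      Action
  1  $ <S>          s p w t $  expand <S> -> <H> w t
  2  $ t w <H>      s p w t $  expand <H> -> <C> s p
  3  $ t w p s <C>  s p w t $  expand <C> -> epsilon
  4  $ t w p s      s p w t $  match s
  5  $ t w p        p w t $    match p
  6  $ t w          w t $      match w
  7  $ t            t $        match t
Accept reached after 7 steps.

7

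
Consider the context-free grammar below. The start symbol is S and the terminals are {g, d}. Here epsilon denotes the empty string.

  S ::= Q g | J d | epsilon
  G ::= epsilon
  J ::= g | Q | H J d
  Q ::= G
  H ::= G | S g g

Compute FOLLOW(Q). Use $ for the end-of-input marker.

FIRST(G) = {epsilon}
FIRST(Q) = {epsilon}  (via G)
FIRST(S) = {epsilon, d, g}  (via Q g, J d)
FIRST(H) = {epsilon, d, g}  (via G, S g g)
FIRST(J) = {epsilon, d, g}  (via Q, H J d)
FOLLOW(S) includes $ since S is the start symbol.
FOLLOW(S): in H::=S g g, S is followed by g g with FIRST {g}. Thus FOLLOW(S) = {$, g}.
FOLLOW(J): in S::=J d, J is followed by d with FIRST {d}; in J::=H J d, J is followed by d with FIRST {d}. Thus FOLLOW(J) = {d}.
FOLLOW(Q): in S::=Q g, Q is followed by g with FIRST {g}; in J::=Q, the suffix after Q is empty, so FOLLOW(Q) ⊇ FOLLOW(J) = {d}. Thus FOLLOW(Q) = {d, g}.
FOLLOW(H): in J::=H J d, H is followed by J d with FIRST {d, g}. Thus FOLLOW(H) = {d, g}.
FOLLOW(G): in Q::=G, the suffix after G is empty, so FOLLOW(G) ⊇ FOLLOW(Q) = {d, g}; in H::=G, the suffix after G is empty, so FOLLOW(G) ⊇ FOLLOW(H) = {d, g}. Thus FOLLOW(G) = {d, g}.

{d, g}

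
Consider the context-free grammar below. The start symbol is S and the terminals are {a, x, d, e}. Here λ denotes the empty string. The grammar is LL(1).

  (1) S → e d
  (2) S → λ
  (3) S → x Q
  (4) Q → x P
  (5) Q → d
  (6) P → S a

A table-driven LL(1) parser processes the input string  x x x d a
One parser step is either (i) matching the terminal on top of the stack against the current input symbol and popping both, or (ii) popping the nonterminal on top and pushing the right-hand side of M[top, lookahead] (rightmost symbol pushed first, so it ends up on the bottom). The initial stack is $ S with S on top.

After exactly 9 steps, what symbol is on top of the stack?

a

step 1: stack=$ S  input=x x x d a $  — expand S → x Q
step 2: stack=$ Q x  input=x x x d a $  — match x
step 3: stack=$ Q  input=x x d a $  — expand Q → x P
step 4: stack=$ P x  input=x x d a $  — match x
step 5: stack=$ P  input=x d a $  — expand P → S a
step 6: stack=$ a S  input=x d a $  — expand S → x Q
step 7: stack=$ a Q x  input=x d a $  — match x
step 8: stack=$ a Q  input=d a $  — expand Q → d
step 9: stack=$ a d  input=d a $  — match d
Stack after step 9: $ a (top = a).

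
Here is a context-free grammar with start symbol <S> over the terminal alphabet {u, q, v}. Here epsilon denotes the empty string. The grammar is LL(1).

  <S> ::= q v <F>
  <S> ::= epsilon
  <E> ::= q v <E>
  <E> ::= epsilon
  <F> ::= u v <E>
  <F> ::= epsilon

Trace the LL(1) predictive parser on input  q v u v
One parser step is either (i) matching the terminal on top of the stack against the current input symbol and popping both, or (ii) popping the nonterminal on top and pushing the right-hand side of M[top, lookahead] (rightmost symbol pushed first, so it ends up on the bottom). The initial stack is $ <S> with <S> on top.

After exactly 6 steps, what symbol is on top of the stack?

step 1: stack=$ <S>  input=q v u v $  — expand <S> ::= q v <F>
step 2: stack=$ <F> v q  input=q v u v $  — match q
step 3: stack=$ <F> v  input=v u v $  — match v
step 4: stack=$ <F>  input=u v $  — expand <F> ::= u v <E>
step 5: stack=$ <E> v u  input=u v $  — match u
step 6: stack=$ <E> v  input=v $  — match v
Stack after step 6: $ <E> (top = <E>).

<E>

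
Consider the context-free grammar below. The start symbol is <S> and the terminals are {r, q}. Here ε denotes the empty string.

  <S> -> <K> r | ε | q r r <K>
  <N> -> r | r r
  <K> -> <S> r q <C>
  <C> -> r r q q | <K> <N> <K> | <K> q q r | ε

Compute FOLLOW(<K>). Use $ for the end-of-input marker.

{$, q, r}

FIRST(<N>) = {r}
FIRST(<S>) = {ε, q, r}  (via <K> r)
FIRST(<K>) = {q, r}  (via <S> r q <C>)
FIRST(<C>) = {ε, q, r}  (via <K> <N> <K>, <K> q q r)
FOLLOW(<S>) includes $ since <S> is the start symbol.
FOLLOW(<S>): in <K>-><S> r q <C>, <S> is followed by r q <C> with FIRST {r}. Thus FOLLOW(<S>) = {$, r}.
FOLLOW(<N>): in <C>-><K> <N> <K>, <N> is followed by <K> with FIRST {q, r}. Thus FOLLOW(<N>) = {q, r}.
FOLLOW(<K>): in <S>-><K> r, <K> is followed by r with FIRST {r}; in <S>->q r r <K>, the suffix after <K> is empty, so FOLLOW(<K>) ⊇ FOLLOW(<S>) = {$, r}; in <C>-><K> <N> <K> (occurrence 1), <K> is followed by <N> <K> with FIRST {r}; in <C>-><K> <N> <K> (occurrence 2), the suffix after <K> is empty, so FOLLOW(<K>) ⊇ FOLLOW(<C>) = {$, q, r}; in <C>-><K> q q r, <K> is followed by q q r with FIRST {q}. Thus FOLLOW(<K>) = {$, q, r}.
FOLLOW(<C>): in <K>-><S> r q <C>, the suffix after <C> is empty, so FOLLOW(<C>) ⊇ FOLLOW(<K>) = {$, q, r}. Thus FOLLOW(<C>) = {$, q, r}.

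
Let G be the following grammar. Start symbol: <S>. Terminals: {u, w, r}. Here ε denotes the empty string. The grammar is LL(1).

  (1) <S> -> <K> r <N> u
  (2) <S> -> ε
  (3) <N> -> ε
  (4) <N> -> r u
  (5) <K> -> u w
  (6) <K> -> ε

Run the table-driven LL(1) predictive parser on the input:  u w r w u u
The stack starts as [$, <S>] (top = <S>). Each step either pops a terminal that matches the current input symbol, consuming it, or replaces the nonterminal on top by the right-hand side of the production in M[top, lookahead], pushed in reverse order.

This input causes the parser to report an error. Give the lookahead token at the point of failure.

     Stack          Input          Action
  1  $ <S>          u w r w u u $  expand <S> -> <K> r <N> u
  2  $ u <N> r <K>  u w r w u u $  expand <K> -> u w
  3  $ u <N> r w u  u w r w u u $  match u
  4  $ u <N> r w    w r w u u $    match w
  5  $ u <N> r      r w u u $      match r
  6  $ u <N>        w u u $        error: M[<N>, w] is empty

w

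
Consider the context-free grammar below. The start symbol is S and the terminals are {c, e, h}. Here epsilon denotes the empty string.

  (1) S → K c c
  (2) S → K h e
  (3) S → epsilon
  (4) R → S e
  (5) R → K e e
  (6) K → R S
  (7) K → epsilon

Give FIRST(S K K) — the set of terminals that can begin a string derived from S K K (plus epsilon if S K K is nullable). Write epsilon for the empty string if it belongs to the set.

FIRST(S): from S→K c c we get {c, e, h}; from S→K h e we get {c, e, h}; from S→epsilon we get {epsilon}. So FIRST(S) = {epsilon, c, e, h}.
FIRST(R): from R→S e we get {c, e, h}; from R→K e e we get {c, e, h}. So FIRST(R) = {c, e, h}.
FIRST(K): from K→R S we get {c, e, h}; from K→epsilon we get {epsilon}. So FIRST(K) = {epsilon, c, e, h}.
FIRST(S K K): take FIRST of each symbol in turn, carrying on past any symbol whose FIRST contains epsilon; result {epsilon, c, e, h}.

{epsilon, c, e, h}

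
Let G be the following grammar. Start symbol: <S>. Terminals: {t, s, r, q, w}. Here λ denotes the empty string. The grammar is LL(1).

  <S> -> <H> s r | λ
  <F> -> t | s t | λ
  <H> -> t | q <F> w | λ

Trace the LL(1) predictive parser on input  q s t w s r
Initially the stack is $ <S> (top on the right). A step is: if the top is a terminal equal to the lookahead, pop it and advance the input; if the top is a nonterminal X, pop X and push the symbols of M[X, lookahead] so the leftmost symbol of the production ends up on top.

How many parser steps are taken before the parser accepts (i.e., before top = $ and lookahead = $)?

step 1: stack=$ <S>  input=q s t w s r $  — expand <S> -> <H> s r
step 2: stack=$ r s <H>  input=q s t w s r $  — expand <H> -> q <F> w
step 3: stack=$ r s w <F> q  input=q s t w s r $  — match q
step 4: stack=$ r s w <F>  input=s t w s r $  — expand <F> -> s t
step 5: stack=$ r s w t s  input=s t w s r $  — match s
step 6: stack=$ r s w t  input=t w s r $  — match t
step 7: stack=$ r s w  input=w s r $  — match w
step 8: stack=$ r s  input=s r $  — match s
step 9: stack=$ r  input=r $  — match r
Accept reached after 9 steps.

9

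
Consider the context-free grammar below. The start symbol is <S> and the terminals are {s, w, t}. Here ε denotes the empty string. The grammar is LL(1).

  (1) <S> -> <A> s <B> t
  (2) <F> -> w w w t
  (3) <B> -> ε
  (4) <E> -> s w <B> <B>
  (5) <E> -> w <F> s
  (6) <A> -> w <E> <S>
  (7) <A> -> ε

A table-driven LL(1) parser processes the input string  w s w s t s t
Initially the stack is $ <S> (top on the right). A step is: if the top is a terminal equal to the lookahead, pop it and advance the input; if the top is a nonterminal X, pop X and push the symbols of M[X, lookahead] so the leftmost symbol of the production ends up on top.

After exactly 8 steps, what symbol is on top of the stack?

step 1: stack=$ <S>  input=w s w s t s t $  — expand <S> -> <A> s <B> t
step 2: stack=$ t <B> s <A>  input=w s w s t s t $  — expand <A> -> w <E> <S>
step 3: stack=$ t <B> s <S> <E> w  input=w s w s t s t $  — match w
step 4: stack=$ t <B> s <S> <E>  input=s w s t s t $  — expand <E> -> s w <B> <B>
step 5: stack=$ t <B> s <S> <B> <B> w s  input=s w s t s t $  — match s
step 6: stack=$ t <B> s <S> <B> <B> w  input=w s t s t $  — match w
step 7: stack=$ t <B> s <S> <B> <B>  input=s t s t $  — expand <B> -> ε
step 8: stack=$ t <B> s <S> <B>  input=s t s t $  — expand <B> -> ε
Stack after step 8: $ t <B> s <S> (top = <S>).

<S>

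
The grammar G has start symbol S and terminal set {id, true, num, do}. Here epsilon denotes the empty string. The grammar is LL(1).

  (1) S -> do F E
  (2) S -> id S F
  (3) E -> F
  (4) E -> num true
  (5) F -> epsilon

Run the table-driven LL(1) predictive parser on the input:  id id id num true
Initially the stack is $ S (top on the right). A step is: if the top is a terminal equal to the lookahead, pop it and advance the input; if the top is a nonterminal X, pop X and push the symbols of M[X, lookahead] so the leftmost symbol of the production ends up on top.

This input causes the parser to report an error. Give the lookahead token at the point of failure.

step 1: stack=$ S  input=id id id num true $  — expand S -> id S F
step 2: stack=$ F S id  input=id id id num true $  — match id
step 3: stack=$ F S  input=id id num true $  — expand S -> id S F
step 4: stack=$ F F S id  input=id id num true $  — match id
step 5: stack=$ F F S  input=id num true $  — expand S -> id S F
step 6: stack=$ F F F S id  input=id num true $  — match id
step 7: stack=$ F F F S  input=num true $  — error: M[S, num] is empty

num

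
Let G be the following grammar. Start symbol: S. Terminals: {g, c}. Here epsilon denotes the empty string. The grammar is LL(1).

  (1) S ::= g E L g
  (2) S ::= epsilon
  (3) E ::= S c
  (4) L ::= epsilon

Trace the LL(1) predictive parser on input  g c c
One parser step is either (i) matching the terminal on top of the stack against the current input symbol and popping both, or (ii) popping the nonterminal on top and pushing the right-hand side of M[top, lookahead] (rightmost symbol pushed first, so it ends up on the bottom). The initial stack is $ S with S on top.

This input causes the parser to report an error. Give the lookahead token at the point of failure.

c

     Stack      Input    Action
  1  $ S        g c c $  expand S ::= g E L g
  2  $ g L E g  g c c $  match g
  3  $ g L E    c c $    expand E ::= S c
  4  $ g L c S  c c $    expand S ::= epsilon
  5  $ g L c    c c $    match c
  6  $ g L      c $      error: M[L, c] is empty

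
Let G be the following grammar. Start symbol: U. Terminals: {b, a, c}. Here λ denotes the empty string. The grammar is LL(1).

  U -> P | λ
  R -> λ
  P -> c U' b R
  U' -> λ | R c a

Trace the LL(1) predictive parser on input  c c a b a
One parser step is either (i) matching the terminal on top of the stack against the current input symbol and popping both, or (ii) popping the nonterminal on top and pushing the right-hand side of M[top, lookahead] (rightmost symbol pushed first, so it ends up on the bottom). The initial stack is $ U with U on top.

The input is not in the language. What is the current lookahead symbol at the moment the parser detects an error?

a

step 1: stack=$ U  input=c c a b a $  — expand U -> P
step 2: stack=$ P  input=c c a b a $  — expand P -> c U' b R
step 3: stack=$ R b U' c  input=c c a b a $  — match c
step 4: stack=$ R b U'  input=c a b a $  — expand U' -> R c a
step 5: stack=$ R b a c R  input=c a b a $  — expand R -> λ
step 6: stack=$ R b a c  input=c a b a $  — match c
step 7: stack=$ R b a  input=a b a $  — match a
step 8: stack=$ R b  input=b a $  — match b
step 9: stack=$ R  input=a $  — error: M[R, a] is empty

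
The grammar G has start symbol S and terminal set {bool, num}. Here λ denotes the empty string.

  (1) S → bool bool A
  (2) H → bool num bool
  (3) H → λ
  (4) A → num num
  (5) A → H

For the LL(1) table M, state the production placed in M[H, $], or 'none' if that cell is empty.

H → λ

FIRST(S) = {bool}
FIRST(H) = {λ, bool}
FIRST(A) = {λ, bool, num}  (via H)
FOLLOW(S) includes $ since S is the start symbol.
FOLLOW(A): in S→bool bool A, the suffix after A is empty, so FOLLOW(A) ⊇ FOLLOW(S) = {$}. Thus FOLLOW(A) = {$}.
FOLLOW(H): in A→H, the suffix after H is empty, so FOLLOW(H) ⊇ FOLLOW(A) = {$}. Thus FOLLOW(H) = {$}.
For H → bool num bool: FIRST(bool num bool) = {bool}, so it goes in M[H, t] for t ∈ {bool}.
For H → λ: FIRST(λ) = {λ}, so it goes in M[H, t] for t ∈ {}; since λ ∈ FIRST, also for every t ∈ FOLLOW(H) = {$}.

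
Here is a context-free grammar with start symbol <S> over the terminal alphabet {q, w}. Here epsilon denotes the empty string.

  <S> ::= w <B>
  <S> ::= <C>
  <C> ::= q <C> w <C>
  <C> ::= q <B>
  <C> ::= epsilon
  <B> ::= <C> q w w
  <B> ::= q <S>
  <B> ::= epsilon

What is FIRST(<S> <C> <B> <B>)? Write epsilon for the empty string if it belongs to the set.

{epsilon, q, w}

FIRST(<C>): from <C>::=q <C> w <C> we get {q}; from <C>::=q <B> we get {q}; from <C>::=epsilon we get {epsilon}. So FIRST(<C>) = {epsilon, q}.
FIRST(<S>): from <S>::=w <B> we get {w}; from <S>::=<C> we get {epsilon, q}. So FIRST(<S>) = {epsilon, q, w}.
FIRST(<B>): from <B>::=<C> q w w we get {q}; from <B>::=q <S> we get {q}; from <B>::=epsilon we get {epsilon}. So FIRST(<B>) = {epsilon, q}.
FIRST(<S> <C> <B> <B>): take FIRST of each symbol in turn, carrying on past any symbol whose FIRST contains epsilon; result {epsilon, q, w}.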